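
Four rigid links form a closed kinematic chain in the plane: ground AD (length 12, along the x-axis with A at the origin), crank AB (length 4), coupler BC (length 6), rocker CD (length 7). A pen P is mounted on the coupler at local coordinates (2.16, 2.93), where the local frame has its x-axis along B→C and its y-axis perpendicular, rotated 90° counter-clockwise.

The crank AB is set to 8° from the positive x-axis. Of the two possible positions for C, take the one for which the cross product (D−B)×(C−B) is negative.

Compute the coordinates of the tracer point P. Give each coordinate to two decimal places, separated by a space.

7.57 0.06

A=(0,0), D=(12.00,0)
B = A + 4.00·(cos8°, sin8°) = (3.9611, 0.5567)
|BD| = 8.0582
circle(B,6.00) ∩ circle(D,7.00): a=3.2225, h=5.0612
  candidates: C₊=(7.5255,5.3832) cross=40.784; C₋=(6.8262,-4.7150) cross=-40.784
  mode - wants cross < 0 → take C=(6.8262,-4.7150) (cross=-40.784)
ex = (C−B)/|BC| = (0.4775,-0.8786); ey = (0.8786,0.4775)
P = B + 2.16·ex + 2.93·ey = (7.5669,0.0580)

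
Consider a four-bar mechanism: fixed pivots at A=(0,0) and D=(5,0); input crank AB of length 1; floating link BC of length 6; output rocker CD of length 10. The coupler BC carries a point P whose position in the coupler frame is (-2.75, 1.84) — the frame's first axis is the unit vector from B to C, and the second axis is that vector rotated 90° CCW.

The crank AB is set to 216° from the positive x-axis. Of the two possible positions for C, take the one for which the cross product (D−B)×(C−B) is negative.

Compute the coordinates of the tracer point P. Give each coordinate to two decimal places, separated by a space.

1.84 1.39

A=(0,0), D=(5.00,0)
B = A + 1.00·(cos216°, sin216°) = (-0.8090, -0.5878)
|BD| = 5.8387
circle(B,6.00) ∩ circle(D,10.00): a=-2.5614, h=5.4258
  candidates: C₊=(-3.9036,4.5526) cross=31.680; C₋=(-2.8111,-6.2439) cross=-31.680
  mode - wants cross < 0 → take C=(-2.8111,-6.2439) (cross=-31.680)
ex = (C−B)/|BC| = (-0.3337,-0.9427); ey = (0.9427,-0.3337)
P = B + -2.75·ex + 1.84·ey = (1.8432,1.3906)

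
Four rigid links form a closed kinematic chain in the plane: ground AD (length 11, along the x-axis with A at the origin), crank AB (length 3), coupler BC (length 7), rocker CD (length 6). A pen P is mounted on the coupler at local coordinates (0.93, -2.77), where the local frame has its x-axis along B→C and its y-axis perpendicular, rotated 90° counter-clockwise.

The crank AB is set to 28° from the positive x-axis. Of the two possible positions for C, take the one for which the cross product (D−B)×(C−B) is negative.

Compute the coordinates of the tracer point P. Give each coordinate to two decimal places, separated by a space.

A=(0,0), D=(11.00,0)
B = A + 3.00·(cos28°, sin28°) = (2.6488, 1.4084)
|BD| = 8.4691
circle(B,7.00) ∩ circle(D,6.00): a=5.0020, h=4.8969
  candidates: C₊=(8.3956,5.4053) cross=41.472; C₋=(6.7669,-4.2521) cross=-41.472
  mode - wants cross < 0 → take C=(6.7669,-4.2521) (cross=-41.472)
ex = (C−B)/|BC| = (0.5883,-0.8086); ey = (0.8086,0.5883)
P = B + 0.93·ex + -2.77·ey = (0.9560,-0.9732)

0.96 -0.97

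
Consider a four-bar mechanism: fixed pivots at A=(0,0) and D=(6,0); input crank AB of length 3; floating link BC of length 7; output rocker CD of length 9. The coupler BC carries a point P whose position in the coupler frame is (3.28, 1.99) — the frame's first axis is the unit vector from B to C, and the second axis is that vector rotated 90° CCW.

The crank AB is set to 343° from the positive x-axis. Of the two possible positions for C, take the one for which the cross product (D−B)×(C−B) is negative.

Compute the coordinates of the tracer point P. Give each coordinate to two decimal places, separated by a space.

4.11 -4.51

A=(0,0), D=(6.00,0)
B = A + 3.00·(cos343°, sin343°) = (2.8689, -0.8771)
|BD| = 3.2516
circle(B,7.00) ∩ circle(D,9.00): a=-3.2948, h=6.1761
  candidates: C₊=(-1.9698,4.1813) cross=20.082; C₋=(1.3622,-7.7130) cross=-20.082
  mode - wants cross < 0 → take C=(1.3622,-7.7130) (cross=-20.082)
ex = (C−B)/|BC| = (-0.2152,-0.9766); ey = (0.9766,-0.2152)
P = B + 3.28·ex + 1.99·ey = (4.1063,-4.5086)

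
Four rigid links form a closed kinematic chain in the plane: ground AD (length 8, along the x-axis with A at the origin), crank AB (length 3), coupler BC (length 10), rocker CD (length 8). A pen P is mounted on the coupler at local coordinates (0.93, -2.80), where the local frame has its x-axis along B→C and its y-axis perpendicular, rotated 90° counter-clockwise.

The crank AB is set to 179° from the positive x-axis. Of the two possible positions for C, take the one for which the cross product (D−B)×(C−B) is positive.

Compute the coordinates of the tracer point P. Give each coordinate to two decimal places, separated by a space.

A=(0,0), D=(8.00,0)
B = A + 3.00·(cos179°, sin179°) = (-2.9995, 0.0524)
|BD| = 10.9997
circle(B,10.00) ∩ circle(D,8.00): a=7.1362, h=7.0053
  candidates: C₊=(4.1700,7.0236) cross=77.056; C₋=(4.1033,-6.9868) cross=-77.056
  mode + wants cross > 0 → take C=(4.1700,7.0236) (cross=77.056)
ex = (C−B)/|BC| = (0.7170,0.6971); ey = (-0.6971,0.7170)
P = B + 0.93·ex + -2.80·ey = (-0.3808,-1.3068)

-0.38 -1.31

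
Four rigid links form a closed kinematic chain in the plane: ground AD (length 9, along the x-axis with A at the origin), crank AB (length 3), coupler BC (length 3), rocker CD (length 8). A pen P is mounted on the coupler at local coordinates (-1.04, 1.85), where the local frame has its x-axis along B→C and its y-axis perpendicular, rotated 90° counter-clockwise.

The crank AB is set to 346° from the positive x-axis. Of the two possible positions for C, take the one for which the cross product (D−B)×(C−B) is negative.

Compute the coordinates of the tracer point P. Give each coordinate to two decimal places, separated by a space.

A=(0,0), D=(9.00,0)
B = A + 3.00·(cos346°, sin346°) = (2.9109, -0.7258)
|BD| = 6.1322
circle(B,3.00) ∩ circle(D,8.00): a=-1.4184, h=2.6435
  candidates: C₊=(1.1896,1.7313) cross=16.211; C₋=(1.8153,-3.5186) cross=-16.211
  mode - wants cross < 0 → take C=(1.8153,-3.5186) (cross=-16.211)
ex = (C−B)/|BC| = (-0.3652,-0.9309); ey = (0.9309,-0.3652)
P = B + -1.04·ex + 1.85·ey = (5.0129,-0.4332)

5.01 -0.43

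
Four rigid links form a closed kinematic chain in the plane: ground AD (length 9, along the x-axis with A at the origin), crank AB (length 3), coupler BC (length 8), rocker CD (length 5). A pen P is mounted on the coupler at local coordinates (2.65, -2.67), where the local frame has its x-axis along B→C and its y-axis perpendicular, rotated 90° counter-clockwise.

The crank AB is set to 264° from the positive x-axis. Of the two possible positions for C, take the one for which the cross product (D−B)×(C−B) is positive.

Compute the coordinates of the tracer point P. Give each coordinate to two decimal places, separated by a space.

A=(0,0), D=(9.00,0)
B = A + 3.00·(cos264°, sin264°) = (-0.3136, -2.9836)
|BD| = 9.7798
circle(B,8.00) ∩ circle(D,5.00): a=6.8838, h=4.0759
  candidates: C₊=(4.9986,2.9981) cross=39.862; C₋=(7.4855,-4.7651) cross=-39.862
  mode + wants cross > 0 → take C=(4.9986,2.9981) (cross=39.862)
ex = (C−B)/|BC| = (0.6640,0.7477); ey = (-0.7477,0.6640)
P = B + 2.65·ex + -2.67·ey = (3.4425,-2.7751)

3.44 -2.78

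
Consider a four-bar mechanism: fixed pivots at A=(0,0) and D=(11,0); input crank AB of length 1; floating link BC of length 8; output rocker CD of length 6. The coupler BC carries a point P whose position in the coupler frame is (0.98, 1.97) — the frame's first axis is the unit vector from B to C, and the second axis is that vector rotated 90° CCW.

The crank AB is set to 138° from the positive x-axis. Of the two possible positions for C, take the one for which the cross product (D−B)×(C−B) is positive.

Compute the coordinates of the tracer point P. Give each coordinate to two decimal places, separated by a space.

A=(0,0), D=(11.00,0)
B = A + 1.00·(cos138°, sin138°) = (-0.7431, 0.6691)
|BD| = 11.7622
circle(B,8.00) ∩ circle(D,6.00): a=7.0714, h=3.7411
  candidates: C₊=(6.5296,4.0019) cross=44.004; C₋=(6.1039,-3.4682) cross=-44.004
  mode + wants cross > 0 → take C=(6.5296,4.0019) (cross=44.004)
ex = (C−B)/|BC| = (0.9091,0.4166); ey = (-0.4166,0.9091)
P = B + 0.98·ex + 1.97·ey = (-0.6729,2.8683)

-0.67 2.87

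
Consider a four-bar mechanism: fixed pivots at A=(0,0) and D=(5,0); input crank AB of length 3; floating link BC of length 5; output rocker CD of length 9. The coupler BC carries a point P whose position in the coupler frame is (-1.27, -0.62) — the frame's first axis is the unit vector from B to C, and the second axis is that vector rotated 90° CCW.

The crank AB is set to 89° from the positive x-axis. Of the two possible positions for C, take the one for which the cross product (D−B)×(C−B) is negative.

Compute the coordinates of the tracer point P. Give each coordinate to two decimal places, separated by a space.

A=(0,0), D=(5.00,0)
B = A + 3.00·(cos89°, sin89°) = (0.0524, 2.9995)
|BD| = 5.7859
circle(B,5.00) ∩ circle(D,9.00): a=-1.9464, h=4.6056
  candidates: C₊=(0.7756,7.9470) cross=26.647; C₋=(-3.9997,0.0703) cross=-26.647
  mode - wants cross < 0 → take C=(-3.9997,0.0703) (cross=-26.647)
ex = (C−B)/|BC| = (-0.8104,-0.5859); ey = (0.5859,-0.8104)
P = B + -1.27·ex + -0.62·ey = (0.7184,4.2460)

0.72 4.25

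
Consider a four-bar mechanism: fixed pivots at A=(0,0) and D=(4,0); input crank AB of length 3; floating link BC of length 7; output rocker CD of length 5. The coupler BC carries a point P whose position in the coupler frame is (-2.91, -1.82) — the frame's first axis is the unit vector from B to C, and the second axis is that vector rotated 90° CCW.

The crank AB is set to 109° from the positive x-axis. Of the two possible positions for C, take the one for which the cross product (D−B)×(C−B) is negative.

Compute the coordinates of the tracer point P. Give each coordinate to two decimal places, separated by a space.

-3.51 5.16

A=(0,0), D=(4.00,0)
B = A + 3.00·(cos109°, sin109°) = (-0.9767, 2.8366)
|BD| = 5.7283
circle(B,7.00) ∩ circle(D,5.00): a=4.9590, h=4.9405
  candidates: C₊=(5.7781,4.6732) cross=28.301; C₋=(0.8852,-3.9113) cross=-28.301
  mode - wants cross < 0 → take C=(0.8852,-3.9113) (cross=-28.301)
ex = (C−B)/|BC| = (0.2660,-0.9640); ey = (0.9640,0.2660)
P = B + -2.91·ex + -1.82·ey = (-3.5052,5.1576)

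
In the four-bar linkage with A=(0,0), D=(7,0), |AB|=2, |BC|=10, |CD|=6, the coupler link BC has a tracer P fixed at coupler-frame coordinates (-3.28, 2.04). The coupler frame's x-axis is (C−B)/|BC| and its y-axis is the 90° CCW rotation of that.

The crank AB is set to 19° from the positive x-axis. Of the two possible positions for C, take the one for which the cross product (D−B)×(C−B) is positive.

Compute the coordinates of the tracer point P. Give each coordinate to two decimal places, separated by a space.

-1.91 1.36

A=(0,0), D=(7.00,0)
B = A + 2.00·(cos19°, sin19°) = (1.8910, 0.6511)
|BD| = 5.1503
circle(B,10.00) ∩ circle(D,6.00): a=8.7884, h=4.7712
  candidates: C₊=(11.2121,4.2729) cross=24.573; C₋=(10.0057,-5.1929) cross=-24.573
  mode + wants cross > 0 → take C=(11.2121,4.2729) (cross=24.573)
ex = (C−B)/|BC| = (0.9321,0.3622); ey = (-0.3622,0.9321)
P = B + -3.28·ex + 2.04·ey = (-1.9051,1.3647)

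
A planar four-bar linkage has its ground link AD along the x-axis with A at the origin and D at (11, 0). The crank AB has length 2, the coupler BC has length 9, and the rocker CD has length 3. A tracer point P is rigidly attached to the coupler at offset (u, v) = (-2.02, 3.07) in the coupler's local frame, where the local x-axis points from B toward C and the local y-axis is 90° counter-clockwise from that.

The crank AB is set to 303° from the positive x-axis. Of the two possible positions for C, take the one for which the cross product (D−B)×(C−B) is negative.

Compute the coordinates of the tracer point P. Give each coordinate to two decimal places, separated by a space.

A=(0,0), D=(11.00,0)
B = A + 2.00·(cos303°, sin303°) = (1.0893, -1.6773)
|BD| = 10.0517
circle(B,9.00) ∩ circle(D,3.00): a=8.6073, h=2.6294
  candidates: C₊=(9.1371,2.3515) cross=26.430; C₋=(10.0147,-2.8336) cross=-26.430
  mode - wants cross < 0 → take C=(10.0147,-2.8336) (cross=-26.430)
ex = (C−B)/|BC| = (0.9917,-0.1285); ey = (0.1285,0.9917)
P = B + -2.02·ex + 3.07·ey = (-0.5196,1.6267)

-0.52 1.63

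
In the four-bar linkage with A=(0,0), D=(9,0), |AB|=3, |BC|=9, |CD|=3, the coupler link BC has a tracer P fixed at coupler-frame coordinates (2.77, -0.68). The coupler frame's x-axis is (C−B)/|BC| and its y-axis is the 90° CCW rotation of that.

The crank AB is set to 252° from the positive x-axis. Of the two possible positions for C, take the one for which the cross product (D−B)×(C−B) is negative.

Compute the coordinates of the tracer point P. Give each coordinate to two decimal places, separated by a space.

A=(0,0), D=(9.00,0)
B = A + 3.00·(cos252°, sin252°) = (-0.9271, -2.8532)
|BD| = 10.3289
circle(B,9.00) ∩ circle(D,3.00): a=8.6498, h=2.4861
  candidates: C₊=(6.6995,1.9255) cross=25.679; C₋=(8.0729,-2.8532) cross=-25.679
  mode - wants cross < 0 → take C=(8.0729,-2.8532) (cross=-25.679)
ex = (C−B)/|BC| = (1.0000,0.0000); ey = (-0.0000,1.0000)
P = B + 2.77·ex + -0.68·ey = (1.8429,-3.5332)

1.84 -3.53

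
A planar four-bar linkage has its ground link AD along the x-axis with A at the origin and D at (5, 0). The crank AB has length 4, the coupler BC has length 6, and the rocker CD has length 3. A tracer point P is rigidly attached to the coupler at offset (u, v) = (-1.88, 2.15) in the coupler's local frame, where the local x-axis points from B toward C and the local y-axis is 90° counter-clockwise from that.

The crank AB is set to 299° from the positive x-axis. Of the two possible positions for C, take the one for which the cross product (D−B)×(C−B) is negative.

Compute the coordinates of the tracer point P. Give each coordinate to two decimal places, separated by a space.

A=(0,0), D=(5.00,0)
B = A + 4.00·(cos299°, sin299°) = (1.9392, -3.4985)
|BD| = 4.6484
circle(B,6.00) ∩ circle(D,3.00): a=5.2284, h=2.9434
  candidates: C₊=(3.1667,2.3746) cross=13.682; C₋=(7.5972,-1.5016) cross=-13.682
  mode - wants cross < 0 → take C=(7.5972,-1.5016) (cross=-13.682)
ex = (C−B)/|BC| = (0.9430,0.3328); ey = (-0.3328,0.9430)
P = B + -1.88·ex + 2.15·ey = (-0.5491,-2.0968)

-0.55 -2.10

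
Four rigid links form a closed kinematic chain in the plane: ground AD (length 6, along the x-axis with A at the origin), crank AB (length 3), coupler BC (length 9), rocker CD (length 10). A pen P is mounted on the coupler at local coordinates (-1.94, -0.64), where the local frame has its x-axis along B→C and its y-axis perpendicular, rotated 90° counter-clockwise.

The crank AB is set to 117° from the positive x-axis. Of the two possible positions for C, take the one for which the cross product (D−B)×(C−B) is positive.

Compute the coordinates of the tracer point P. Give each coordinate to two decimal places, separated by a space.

A=(0,0), D=(6.00,0)
B = A + 3.00·(cos117°, sin117°) = (-1.3620, 2.6730)
|BD| = 7.8322
circle(B,9.00) ∩ circle(D,10.00): a=2.7032, h=8.5845
  candidates: C₊=(4.1086,9.8195) cross=67.235; C₋=(-1.7508,-6.3186) cross=-67.235
  mode + wants cross > 0 → take C=(4.1086,9.8195) (cross=67.235)
ex = (C−B)/|BC| = (0.6078,0.7941); ey = (-0.7941,0.6078)
P = B + -1.94·ex + -0.64·ey = (-2.0330,0.7435)

-2.03 0.74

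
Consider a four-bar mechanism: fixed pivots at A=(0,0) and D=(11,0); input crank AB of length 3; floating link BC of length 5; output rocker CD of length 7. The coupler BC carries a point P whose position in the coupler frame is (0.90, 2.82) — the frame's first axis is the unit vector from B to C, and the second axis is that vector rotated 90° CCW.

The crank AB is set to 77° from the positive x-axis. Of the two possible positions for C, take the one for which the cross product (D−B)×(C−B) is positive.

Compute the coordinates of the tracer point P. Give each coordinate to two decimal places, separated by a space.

0.76 5.88

A=(0,0), D=(11.00,0)
B = A + 3.00·(cos77°, sin77°) = (0.6749, 2.9231)
|BD| = 10.7309
circle(B,5.00) ∩ circle(D,7.00): a=4.2472, h=2.6384
  candidates: C₊=(5.4802,4.3048) cross=28.313; C₋=(4.0428,-0.7725) cross=-28.313
  mode + wants cross > 0 → take C=(5.4802,4.3048) (cross=28.313)
ex = (C−B)/|BC| = (0.9611,0.2763); ey = (-0.2763,0.9611)
P = B + 0.90·ex + 2.82·ey = (0.7605,5.8820)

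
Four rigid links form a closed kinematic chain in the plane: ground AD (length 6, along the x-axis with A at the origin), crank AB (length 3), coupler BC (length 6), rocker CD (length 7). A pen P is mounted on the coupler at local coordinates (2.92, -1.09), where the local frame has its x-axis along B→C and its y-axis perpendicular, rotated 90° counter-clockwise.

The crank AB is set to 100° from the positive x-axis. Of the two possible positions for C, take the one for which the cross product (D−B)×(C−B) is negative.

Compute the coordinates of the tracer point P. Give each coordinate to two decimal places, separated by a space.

A=(0,0), D=(6.00,0)
B = A + 3.00·(cos100°, sin100°) = (-0.5209, 2.9544)
|BD| = 7.1590
circle(B,6.00) ∩ circle(D,7.00): a=2.6716, h=5.3724
  candidates: C₊=(4.1296,6.7455) cross=38.461; C₋=(-0.3046,-3.0417) cross=-38.461
  mode - wants cross < 0 → take C=(-0.3046,-3.0417) (cross=-38.461)
ex = (C−B)/|BC| = (0.0361,-0.9993); ey = (0.9993,0.0361)
P = B + 2.92·ex + -1.09·ey = (-1.5050,-0.0030)

-1.50 -0.00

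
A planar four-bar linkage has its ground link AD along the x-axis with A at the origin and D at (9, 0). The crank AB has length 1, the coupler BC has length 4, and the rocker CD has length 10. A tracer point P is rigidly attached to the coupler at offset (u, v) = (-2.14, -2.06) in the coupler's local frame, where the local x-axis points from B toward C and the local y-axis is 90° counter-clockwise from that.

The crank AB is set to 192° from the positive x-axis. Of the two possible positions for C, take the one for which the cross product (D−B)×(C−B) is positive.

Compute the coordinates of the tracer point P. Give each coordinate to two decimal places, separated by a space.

A=(0,0), D=(9.00,0)
B = A + 1.00·(cos192°, sin192°) = (-0.9781, -0.2079)
|BD| = 9.9803
circle(B,4.00) ∩ circle(D,10.00): a=0.7819, h=3.9228
  candidates: C₊=(-0.2782,3.7304) cross=39.151; C₋=(-0.1147,-4.1136) cross=-39.151
  mode + wants cross > 0 → take C=(-0.2782,3.7304) (cross=39.151)
ex = (C−B)/|BC| = (0.1750,0.9846); ey = (-0.9846,0.1750)
P = B + -2.14·ex + -2.06·ey = (0.6756,-2.6754)

0.68 -2.68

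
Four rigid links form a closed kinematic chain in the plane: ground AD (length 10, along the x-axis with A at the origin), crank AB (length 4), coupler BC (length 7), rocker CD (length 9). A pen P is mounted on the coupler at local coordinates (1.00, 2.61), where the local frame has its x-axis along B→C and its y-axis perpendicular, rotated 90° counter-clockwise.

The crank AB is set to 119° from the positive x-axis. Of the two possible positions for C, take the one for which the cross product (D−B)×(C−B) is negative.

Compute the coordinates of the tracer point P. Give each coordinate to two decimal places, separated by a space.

0.83 3.86

A=(0,0), D=(10.00,0)
B = A + 4.00·(cos119°, sin119°) = (-1.9392, 3.4985)
|BD| = 12.4413
circle(B,7.00) ∩ circle(D,9.00): a=4.9346, h=4.9649
  candidates: C₊=(4.1923,6.8754) cross=61.769; C₋=(1.4001,-2.6537) cross=-61.769
  mode - wants cross < 0 → take C=(1.4001,-2.6537) (cross=-61.769)
ex = (C−B)/|BC| = (0.4770,-0.8789); ey = (0.8789,0.4770)
P = B + 1.00·ex + 2.61·ey = (0.8317,3.8647)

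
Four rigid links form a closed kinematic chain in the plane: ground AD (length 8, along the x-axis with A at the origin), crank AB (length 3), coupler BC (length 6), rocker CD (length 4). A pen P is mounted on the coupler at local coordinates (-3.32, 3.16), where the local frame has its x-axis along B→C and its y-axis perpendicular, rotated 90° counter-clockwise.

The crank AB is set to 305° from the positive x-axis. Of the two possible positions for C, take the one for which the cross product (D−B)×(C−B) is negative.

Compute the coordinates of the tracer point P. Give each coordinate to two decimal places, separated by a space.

A=(0,0), D=(8.00,0)
B = A + 3.00·(cos305°, sin305°) = (1.7207, -2.4575)
|BD| = 6.7430
circle(B,6.00) ∩ circle(D,4.00): a=4.8545, h=3.5261
  candidates: C₊=(4.9563,2.5954) cross=23.777; C₋=(7.5265,-3.9719) cross=-23.777
  mode - wants cross < 0 → take C=(7.5265,-3.9719) (cross=-23.777)
ex = (C−B)/|BC| = (0.9676,-0.2524); ey = (0.2524,0.9676)
P = B + -3.32·ex + 3.16·ey = (-0.6942,1.4382)

-0.69 1.44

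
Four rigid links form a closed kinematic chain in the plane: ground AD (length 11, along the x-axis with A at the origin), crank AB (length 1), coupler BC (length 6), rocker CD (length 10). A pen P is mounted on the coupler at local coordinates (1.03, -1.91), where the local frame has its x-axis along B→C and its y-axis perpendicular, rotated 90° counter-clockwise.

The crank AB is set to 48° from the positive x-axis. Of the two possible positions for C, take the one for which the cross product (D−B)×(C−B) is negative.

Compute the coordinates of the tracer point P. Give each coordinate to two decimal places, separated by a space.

-0.88 -0.78

A=(0,0), D=(11.00,0)
B = A + 1.00·(cos48°, sin48°) = (0.6691, 0.7431)
|BD| = 10.3576
circle(B,6.00) ∩ circle(D,10.00): a=2.0893, h=5.6245
  candidates: C₊=(3.1566,6.2032) cross=58.256; C₋=(2.3494,-5.0168) cross=-58.256
  mode - wants cross < 0 → take C=(2.3494,-5.0168) (cross=-58.256)
ex = (C−B)/|BC| = (0.2801,-0.9600); ey = (0.9600,0.2801)
P = B + 1.03·ex + -1.91·ey = (-0.8760,-0.7805)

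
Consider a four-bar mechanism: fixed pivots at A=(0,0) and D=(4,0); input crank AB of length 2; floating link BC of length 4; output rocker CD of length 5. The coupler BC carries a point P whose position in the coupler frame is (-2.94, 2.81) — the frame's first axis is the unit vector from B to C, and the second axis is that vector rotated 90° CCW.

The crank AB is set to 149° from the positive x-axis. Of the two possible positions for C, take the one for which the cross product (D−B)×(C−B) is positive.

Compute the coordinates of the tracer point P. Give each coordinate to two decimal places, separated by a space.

A=(0,0), D=(4.00,0)
B = A + 2.00·(cos149°, sin149°) = (-1.7143, 1.0301)
|BD| = 5.8064
circle(B,4.00) ∩ circle(D,5.00): a=2.1282, h=3.3868
  candidates: C₊=(0.9810,3.9856) cross=19.665; C₋=(-0.2207,-2.6806) cross=-19.665
  mode + wants cross > 0 → take C=(0.9810,3.9856) (cross=19.665)
ex = (C−B)/|BC| = (0.6738,0.7389); ey = (-0.7389,0.6738)
P = B + -2.94·ex + 2.81·ey = (-5.7717,0.7512)

-5.77 0.75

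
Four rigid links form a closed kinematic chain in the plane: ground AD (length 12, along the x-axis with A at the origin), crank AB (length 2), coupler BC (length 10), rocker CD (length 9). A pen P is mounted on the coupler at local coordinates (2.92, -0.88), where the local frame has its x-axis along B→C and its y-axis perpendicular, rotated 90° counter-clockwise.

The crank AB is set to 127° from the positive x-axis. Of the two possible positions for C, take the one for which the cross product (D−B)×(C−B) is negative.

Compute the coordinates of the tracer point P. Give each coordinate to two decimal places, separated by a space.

0.03 -1.19

A=(0,0), D=(12.00,0)
B = A + 2.00·(cos127°, sin127°) = (-1.2036, 1.5973)
|BD| = 13.2999
circle(B,10.00) ∩ circle(D,9.00): a=7.3642, h=6.7652
  candidates: C₊=(6.9198,7.4291) cross=89.977; C₋=(5.2948,-6.0034) cross=-89.977
  mode - wants cross < 0 → take C=(5.2948,-6.0034) (cross=-89.977)
ex = (C−B)/|BC| = (0.6498,-0.7601); ey = (0.7601,0.6498)
P = B + 2.92·ex + -0.88·ey = (0.0251,-1.1940)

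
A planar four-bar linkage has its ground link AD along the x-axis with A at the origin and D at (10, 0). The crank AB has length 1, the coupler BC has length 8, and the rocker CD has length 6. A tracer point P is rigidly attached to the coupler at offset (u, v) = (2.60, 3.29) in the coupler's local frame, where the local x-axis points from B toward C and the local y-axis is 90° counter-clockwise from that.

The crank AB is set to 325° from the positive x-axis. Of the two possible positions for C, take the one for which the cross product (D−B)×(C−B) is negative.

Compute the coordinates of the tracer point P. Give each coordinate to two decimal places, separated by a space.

A=(0,0), D=(10.00,0)
B = A + 1.00·(cos325°, sin325°) = (0.8192, -0.5736)
|BD| = 9.1987
circle(B,8.00) ∩ circle(D,6.00): a=6.1213, h=5.1507
  candidates: C₊=(6.6074,4.9488) cross=47.380; C₋=(7.2497,-5.3325) cross=-47.380
  mode - wants cross < 0 → take C=(7.2497,-5.3325) (cross=-47.380)
ex = (C−B)/|BC| = (0.8038,-0.5949); ey = (0.5949,0.8038)
P = B + 2.60·ex + 3.29·ey = (4.8662,0.5243)

4.87 0.52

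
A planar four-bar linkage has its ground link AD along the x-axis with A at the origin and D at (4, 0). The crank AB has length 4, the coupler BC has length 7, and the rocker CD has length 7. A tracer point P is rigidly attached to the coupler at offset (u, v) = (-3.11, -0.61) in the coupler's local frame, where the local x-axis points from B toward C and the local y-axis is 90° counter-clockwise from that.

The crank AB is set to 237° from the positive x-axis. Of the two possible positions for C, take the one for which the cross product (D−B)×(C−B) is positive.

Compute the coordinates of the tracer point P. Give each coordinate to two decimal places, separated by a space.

A=(0,0), D=(4.00,0)
B = A + 4.00·(cos237°, sin237°) = (-2.1786, -3.3547)
|BD| = 7.0305
circle(B,7.00) ∩ circle(D,7.00): a=3.5153, h=6.0533
  candidates: C₊=(-1.9777,3.6424) cross=42.558; C₋=(3.7991,-6.9971) cross=-42.558
  mode + wants cross > 0 → take C=(-1.9777,3.6424) (cross=42.558)
ex = (C−B)/|BC| = (0.0287,0.9996); ey = (-0.9996,0.0287)
P = B + -3.11·ex + -0.61·ey = (-1.6581,-6.4809)

-1.66 -6.48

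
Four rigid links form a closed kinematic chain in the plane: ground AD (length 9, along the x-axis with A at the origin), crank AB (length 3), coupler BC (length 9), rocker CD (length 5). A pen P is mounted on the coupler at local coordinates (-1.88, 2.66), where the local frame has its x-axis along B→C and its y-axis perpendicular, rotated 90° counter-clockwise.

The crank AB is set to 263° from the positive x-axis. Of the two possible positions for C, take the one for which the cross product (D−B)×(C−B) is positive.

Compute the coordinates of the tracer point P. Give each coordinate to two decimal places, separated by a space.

-3.60 -2.60

A=(0,0), D=(9.00,0)
B = A + 3.00·(cos263°, sin263°) = (-0.3656, -2.9776)
|BD| = 9.8276
circle(B,9.00) ∩ circle(D,5.00): a=7.7629, h=4.5538
  candidates: C₊=(5.6526,3.7142) cross=44.753; C₋=(8.4122,-4.9653) cross=-44.753
  mode + wants cross > 0 → take C=(5.6526,3.7142) (cross=44.753)
ex = (C−B)/|BC| = (0.6687,0.7435); ey = (-0.7435,0.6687)
P = B + -1.88·ex + 2.66·ey = (-3.6006,-2.5968)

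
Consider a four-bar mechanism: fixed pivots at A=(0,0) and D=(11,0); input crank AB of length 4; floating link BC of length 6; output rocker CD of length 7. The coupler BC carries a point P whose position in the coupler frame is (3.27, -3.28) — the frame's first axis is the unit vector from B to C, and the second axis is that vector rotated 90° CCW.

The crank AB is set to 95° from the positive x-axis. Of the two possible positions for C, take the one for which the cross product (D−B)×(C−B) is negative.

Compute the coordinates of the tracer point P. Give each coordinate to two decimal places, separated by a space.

-0.24 -0.65

A=(0,0), D=(11.00,0)
B = A + 4.00·(cos95°, sin95°) = (-0.3486, 3.9848)
|BD| = 12.0279
circle(B,6.00) ∩ circle(D,7.00): a=5.4735, h=2.4577
  candidates: C₊=(5.6300,4.4904) cross=29.561; C₋=(4.0016,-0.1475) cross=-29.561
  mode - wants cross < 0 → take C=(4.0016,-0.1475) (cross=-29.561)
ex = (C−B)/|BC| = (0.7250,-0.6887); ey = (0.6887,0.7250)
P = B + 3.27·ex + -3.28·ey = (-0.2368,-0.6454)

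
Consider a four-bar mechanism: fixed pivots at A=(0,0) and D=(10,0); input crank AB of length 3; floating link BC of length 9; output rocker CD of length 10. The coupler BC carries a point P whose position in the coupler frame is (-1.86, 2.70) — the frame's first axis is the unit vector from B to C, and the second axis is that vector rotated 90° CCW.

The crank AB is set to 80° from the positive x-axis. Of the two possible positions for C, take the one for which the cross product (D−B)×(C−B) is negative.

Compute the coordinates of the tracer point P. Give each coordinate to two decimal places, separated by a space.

2.89 5.22

A=(0,0), D=(10.00,0)
B = A + 3.00·(cos80°, sin80°) = (0.5209, 2.9544)
|BD| = 9.9288
circle(B,9.00) ∩ circle(D,10.00): a=4.0076, h=8.0585
  candidates: C₊=(6.7449,9.4554) cross=80.011; C₋=(1.9491,-5.9315) cross=-80.011
  mode - wants cross < 0 → take C=(1.9491,-5.9315) (cross=-80.011)
ex = (C−B)/|BC| = (0.1587,-0.9873); ey = (0.9873,0.1587)
P = B + -1.86·ex + 2.70·ey = (2.8916,5.2193)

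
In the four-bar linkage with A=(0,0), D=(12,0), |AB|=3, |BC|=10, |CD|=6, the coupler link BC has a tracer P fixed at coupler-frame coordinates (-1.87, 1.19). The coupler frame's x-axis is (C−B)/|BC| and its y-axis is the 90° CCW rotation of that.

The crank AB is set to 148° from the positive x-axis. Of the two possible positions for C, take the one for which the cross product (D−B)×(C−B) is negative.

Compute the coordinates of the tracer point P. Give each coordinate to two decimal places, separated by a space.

-3.76 3.45

A=(0,0), D=(12.00,0)
B = A + 3.00·(cos148°, sin148°) = (-2.5441, 1.5898)
|BD| = 14.6308
circle(B,10.00) ∩ circle(D,6.00): a=9.5026, h=3.1147
  candidates: C₊=(7.2406,3.6535) cross=45.571; C₋=(6.5637,-2.5390) cross=-45.571
  mode - wants cross < 0 → take C=(6.5637,-2.5390) (cross=-45.571)
ex = (C−B)/|BC| = (0.9108,-0.4129); ey = (0.4129,0.9108)
P = B + -1.87·ex + 1.19·ey = (-3.7560,3.4457)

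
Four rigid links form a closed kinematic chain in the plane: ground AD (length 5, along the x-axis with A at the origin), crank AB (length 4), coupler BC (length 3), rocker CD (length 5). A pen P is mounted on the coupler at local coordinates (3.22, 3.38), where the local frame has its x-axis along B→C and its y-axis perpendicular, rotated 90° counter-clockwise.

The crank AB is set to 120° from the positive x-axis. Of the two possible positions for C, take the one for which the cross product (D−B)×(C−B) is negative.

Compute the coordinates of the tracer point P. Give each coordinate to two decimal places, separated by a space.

2.66 3.78

A=(0,0), D=(5.00,0)
B = A + 4.00·(cos120°, sin120°) = (-2.0000, 3.4641)
|BD| = 7.8102
circle(B,3.00) ∩ circle(D,5.00): a=2.8808, h=0.8371
  candidates: C₊=(0.9533,2.9367) cross=6.538; C₋=(0.2107,1.4361) cross=-6.538
  mode - wants cross < 0 → take C=(0.2107,1.4361) (cross=-6.538)
ex = (C−B)/|BC| = (0.7369,-0.6760); ey = (0.6760,0.7369)
P = B + 3.22·ex + 3.38·ey = (2.6577,3.7780)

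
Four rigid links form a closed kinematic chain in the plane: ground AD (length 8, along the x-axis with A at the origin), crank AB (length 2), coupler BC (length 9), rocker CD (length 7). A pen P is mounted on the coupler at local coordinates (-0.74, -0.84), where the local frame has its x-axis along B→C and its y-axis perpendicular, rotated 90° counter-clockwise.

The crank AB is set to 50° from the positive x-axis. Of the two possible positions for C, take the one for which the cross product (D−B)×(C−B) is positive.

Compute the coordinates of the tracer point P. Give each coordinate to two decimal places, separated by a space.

A=(0,0), D=(8.00,0)
B = A + 2.00·(cos50°, sin50°) = (1.2856, 1.5321)
|BD| = 6.8870
circle(B,9.00) ∩ circle(D,7.00): a=5.7667, h=6.9098
  candidates: C₊=(8.4449,6.9858) cross=47.588; C₋=(5.3706,-6.4874) cross=-47.588
  mode + wants cross > 0 → take C=(8.4449,6.9858) (cross=47.588)
ex = (C−B)/|BC| = (0.7955,0.6060); ey = (-0.6060,0.7955)
P = B + -0.74·ex + -0.84·ey = (1.2059,0.4155)

1.21 0.42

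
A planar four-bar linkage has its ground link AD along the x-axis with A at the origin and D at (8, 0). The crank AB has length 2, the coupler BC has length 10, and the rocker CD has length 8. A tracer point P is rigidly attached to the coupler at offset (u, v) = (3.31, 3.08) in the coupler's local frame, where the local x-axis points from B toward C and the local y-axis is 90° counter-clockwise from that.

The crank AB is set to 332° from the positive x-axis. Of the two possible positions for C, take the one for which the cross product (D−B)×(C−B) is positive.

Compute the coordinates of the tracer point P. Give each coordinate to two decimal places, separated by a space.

A=(0,0), D=(8.00,0)
B = A + 2.00·(cos332°, sin332°) = (1.7659, -0.9389)
|BD| = 6.3044
circle(B,10.00) ∩ circle(D,8.00): a=6.0073, h=7.9945
  candidates: C₊=(6.5156,7.8611) cross=50.401; C₋=(8.8969,-7.9496) cross=-50.401
  mode + wants cross > 0 → take C=(6.5156,7.8611) (cross=50.401)
ex = (C−B)/|BC| = (0.4750,0.8800); ey = (-0.8800,0.4750)
P = B + 3.31·ex + 3.08·ey = (0.6276,3.4368)

0.63 3.44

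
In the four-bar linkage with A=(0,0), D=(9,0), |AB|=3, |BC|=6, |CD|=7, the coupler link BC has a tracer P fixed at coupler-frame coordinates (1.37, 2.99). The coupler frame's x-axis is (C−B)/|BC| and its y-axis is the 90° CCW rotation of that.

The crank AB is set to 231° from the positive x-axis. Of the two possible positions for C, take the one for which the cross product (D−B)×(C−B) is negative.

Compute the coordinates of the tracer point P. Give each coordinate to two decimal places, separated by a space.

A=(0,0), D=(9.00,0)
B = A + 3.00·(cos231°, sin231°) = (-1.8880, -2.3314)
|BD| = 11.1348
circle(B,6.00) ∩ circle(D,7.00): a=4.9836, h=3.3412
  candidates: C₊=(2.2856,1.9792) cross=37.203; C₋=(3.6848,-4.5551) cross=-37.203
  mode - wants cross < 0 → take C=(3.6848,-4.5551) (cross=-37.203)
ex = (C−B)/|BC| = (0.9288,-0.3706); ey = (0.3706,0.9288)
P = B + 1.37·ex + 2.99·ey = (0.4926,-0.0621)

0.49 -0.06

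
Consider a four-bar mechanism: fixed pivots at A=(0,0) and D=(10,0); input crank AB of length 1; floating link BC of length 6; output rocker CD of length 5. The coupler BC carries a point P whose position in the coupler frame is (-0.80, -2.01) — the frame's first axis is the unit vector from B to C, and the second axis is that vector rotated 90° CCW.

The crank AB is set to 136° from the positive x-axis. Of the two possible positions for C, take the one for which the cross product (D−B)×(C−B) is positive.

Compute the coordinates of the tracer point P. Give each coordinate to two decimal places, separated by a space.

A=(0,0), D=(10.00,0)
B = A + 1.00·(cos136°, sin136°) = (-0.7193, 0.6947)
|BD| = 10.7418
circle(B,6.00) ∩ circle(D,5.00): a=5.8829, h=1.1795
  candidates: C₊=(5.2275,1.4912) cross=12.670; C₋=(5.0750,-0.8628) cross=-12.670
  mode + wants cross > 0 → take C=(5.2275,1.4912) (cross=12.670)
ex = (C−B)/|BC| = (0.9911,0.1328); ey = (-0.1328,0.9911)
P = B + -0.80·ex + -2.01·ey = (-1.2454,-1.4038)

-1.25 -1.40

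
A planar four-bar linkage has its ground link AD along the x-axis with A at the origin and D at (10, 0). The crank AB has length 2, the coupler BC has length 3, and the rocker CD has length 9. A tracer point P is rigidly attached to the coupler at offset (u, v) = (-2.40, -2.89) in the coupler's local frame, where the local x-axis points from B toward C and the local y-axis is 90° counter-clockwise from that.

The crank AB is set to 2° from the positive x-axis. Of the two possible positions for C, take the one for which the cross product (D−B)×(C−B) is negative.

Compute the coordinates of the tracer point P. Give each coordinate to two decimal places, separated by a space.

A=(0,0), D=(10.00,0)
B = A + 2.00·(cos2°, sin2°) = (1.9988, 0.0698)
|BD| = 8.0015
circle(B,3.00) ∩ circle(D,9.00): a=-0.4984, h=2.9583
  candidates: C₊=(1.5262,3.0323) cross=23.671; C₋=(1.4746,-2.8841) cross=-23.671
  mode - wants cross < 0 → take C=(1.4746,-2.8841) (cross=-23.671)
ex = (C−B)/|BC| = (-0.1747,-0.9846); ey = (0.9846,-0.1747)
P = B + -2.40·ex + -2.89·ey = (-0.4274,2.9378)

-0.43 2.94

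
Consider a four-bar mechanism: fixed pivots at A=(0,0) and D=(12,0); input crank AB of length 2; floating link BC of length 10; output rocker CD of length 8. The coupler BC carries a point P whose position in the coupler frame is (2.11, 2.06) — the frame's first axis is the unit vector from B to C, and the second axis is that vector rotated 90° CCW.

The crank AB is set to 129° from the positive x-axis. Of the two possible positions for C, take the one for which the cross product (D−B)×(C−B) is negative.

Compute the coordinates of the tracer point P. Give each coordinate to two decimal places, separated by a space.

A=(0,0), D=(12.00,0)
B = A + 2.00·(cos129°, sin129°) = (-1.2586, 1.5543)
|BD| = 13.3494
circle(B,10.00) ∩ circle(D,8.00): a=8.0231, h=5.9691
  candidates: C₊=(7.4049,6.5486) cross=79.684; C₋=(6.0149,-5.3083) cross=-79.684
  mode - wants cross < 0 → take C=(6.0149,-5.3083) (cross=-79.684)
ex = (C−B)/|BC| = (0.7274,-0.6863); ey = (0.6863,0.7274)
P = B + 2.11·ex + 2.06·ey = (1.6898,1.6046)

1.69 1.60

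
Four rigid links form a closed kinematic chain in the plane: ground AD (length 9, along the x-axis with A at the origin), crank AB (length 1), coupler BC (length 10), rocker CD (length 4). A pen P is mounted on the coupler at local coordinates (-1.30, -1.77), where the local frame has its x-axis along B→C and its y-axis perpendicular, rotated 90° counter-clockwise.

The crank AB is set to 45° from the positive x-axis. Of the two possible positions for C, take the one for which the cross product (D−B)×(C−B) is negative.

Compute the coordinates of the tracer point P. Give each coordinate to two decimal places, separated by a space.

A=(0,0), D=(9.00,0)
B = A + 1.00·(cos45°, sin45°) = (0.7071, 0.7071)
|BD| = 8.3230
circle(B,10.00) ∩ circle(D,4.00): a=9.2078, h=3.9009
  candidates: C₊=(10.2130,3.8116) cross=32.467; C₋=(9.5502,-3.9620) cross=-32.467
  mode - wants cross < 0 → take C=(9.5502,-3.9620) (cross=-32.467)
ex = (C−B)/|BC| = (0.8843,-0.4669); ey = (0.4669,0.8843)
P = B + -1.30·ex + -1.77·ey = (-1.2689,-0.2511)

-1.27 -0.25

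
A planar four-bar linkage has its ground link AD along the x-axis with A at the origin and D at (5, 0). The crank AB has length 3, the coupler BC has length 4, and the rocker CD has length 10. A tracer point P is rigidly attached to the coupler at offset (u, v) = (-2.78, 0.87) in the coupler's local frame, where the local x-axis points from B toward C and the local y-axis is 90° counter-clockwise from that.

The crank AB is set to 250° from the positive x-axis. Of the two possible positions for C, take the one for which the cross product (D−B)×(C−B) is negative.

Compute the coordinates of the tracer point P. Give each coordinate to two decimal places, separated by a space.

A=(0,0), D=(5.00,0)
B = A + 3.00·(cos250°, sin250°) = (-1.0261, -2.8191)
|BD| = 6.6529
circle(B,4.00) ∩ circle(D,10.00): a=-2.9866, h=2.6608
  candidates: C₊=(-4.8588,-1.6745) cross=17.702; C₋=(-2.6038,-6.4948) cross=-17.702
  mode - wants cross < 0 → take C=(-2.6038,-6.4948) (cross=-17.702)
ex = (C−B)/|BC| = (-0.3944,-0.9189); ey = (0.9189,-0.3944)
P = B + -2.78·ex + 0.87·ey = (0.8699,-0.6076)

0.87 -0.61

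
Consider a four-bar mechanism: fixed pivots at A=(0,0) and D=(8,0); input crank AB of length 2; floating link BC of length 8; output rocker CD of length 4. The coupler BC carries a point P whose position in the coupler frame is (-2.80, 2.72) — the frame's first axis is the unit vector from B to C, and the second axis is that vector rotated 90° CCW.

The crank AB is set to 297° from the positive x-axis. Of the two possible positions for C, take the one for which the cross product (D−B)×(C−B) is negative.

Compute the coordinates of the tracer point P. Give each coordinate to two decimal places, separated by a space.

A=(0,0), D=(8.00,0)
B = A + 2.00·(cos297°, sin297°) = (0.9080, -1.7820)
|BD| = 7.3125
circle(B,8.00) ∩ circle(D,4.00): a=6.9383, h=3.9825
  candidates: C₊=(6.6666,3.7712) cross=29.122; C₋=(8.6076,-3.9536) cross=-29.122
  mode - wants cross < 0 → take C=(8.6076,-3.9536) (cross=-29.122)
ex = (C−B)/|BC| = (0.9625,-0.2714); ey = (0.2714,0.9625)
P = B + -2.80·ex + 2.72·ey = (-1.0486,1.5959)

-1.05 1.60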